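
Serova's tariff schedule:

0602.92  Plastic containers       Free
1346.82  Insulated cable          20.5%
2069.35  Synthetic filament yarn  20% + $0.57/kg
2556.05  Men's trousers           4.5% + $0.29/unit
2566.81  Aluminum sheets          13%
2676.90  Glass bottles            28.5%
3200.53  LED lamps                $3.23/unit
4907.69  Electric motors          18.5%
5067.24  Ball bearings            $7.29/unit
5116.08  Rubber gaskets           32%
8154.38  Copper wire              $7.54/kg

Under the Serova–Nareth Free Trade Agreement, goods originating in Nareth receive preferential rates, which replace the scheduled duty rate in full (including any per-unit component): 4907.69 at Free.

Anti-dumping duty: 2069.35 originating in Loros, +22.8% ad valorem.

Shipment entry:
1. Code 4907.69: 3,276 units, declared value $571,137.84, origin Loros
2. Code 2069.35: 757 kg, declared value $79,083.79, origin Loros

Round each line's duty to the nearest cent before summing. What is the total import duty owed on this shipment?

Line 1 (4907.69, Loros, 3,276 units, $571,137.84):
Base rate for 4907.69 is 18.5%.
4907.69 has an FTA preferential rate, but origin Loros is not Nareth; base rate stands.
Duty = $571,137.84 × 18.5% = $105,660.50.
Line 2 (2069.35, Loros, 757 kg, $79,083.79):
Base rate for 2069.35 is 20% + $0.57/kg.
Additional duty on 2069.35 from Loros: +22.8%. Applied ad valorem rate: 20% + 22.8% = 42.8%.
Duty = $79,083.79 × 42.8% + 757 × $0.57 = $34,279.35.
Total = $105,660.50 + $34,279.35 = $139,939.85.

$139,939.85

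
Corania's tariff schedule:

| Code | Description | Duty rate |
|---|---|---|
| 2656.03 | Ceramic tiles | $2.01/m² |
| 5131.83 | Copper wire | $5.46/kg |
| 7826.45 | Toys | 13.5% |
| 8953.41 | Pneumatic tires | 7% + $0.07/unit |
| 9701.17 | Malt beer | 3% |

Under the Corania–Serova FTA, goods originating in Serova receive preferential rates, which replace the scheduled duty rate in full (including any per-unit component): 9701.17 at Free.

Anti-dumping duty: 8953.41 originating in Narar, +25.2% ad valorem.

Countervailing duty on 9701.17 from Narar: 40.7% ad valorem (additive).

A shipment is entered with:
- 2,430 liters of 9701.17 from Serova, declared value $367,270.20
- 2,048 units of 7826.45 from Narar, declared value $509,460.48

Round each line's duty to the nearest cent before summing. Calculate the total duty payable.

$68,777.16

Line 1 (9701.17, Serova, 2,430 liters, $367,270.20):
Base rate for 9701.17 is 3%.
Origin Serova qualifies under the Corania–Serova agreement and 9701.17 is covered: preferential rate Free applies instead.
The additional-duty order on 9701.17 targets Narar, not Serova; it does not apply.
Duty = $367,270.20 × 0% = $0.00.
Line 2 (7826.45, Narar, 2,048 units, $509,460.48):
Base rate for 7826.45 is 13.5%.
Duty = $509,460.48 × 13.5% = $68,777.16.
Total = $0.00 + $68,777.16 = $68,777.16.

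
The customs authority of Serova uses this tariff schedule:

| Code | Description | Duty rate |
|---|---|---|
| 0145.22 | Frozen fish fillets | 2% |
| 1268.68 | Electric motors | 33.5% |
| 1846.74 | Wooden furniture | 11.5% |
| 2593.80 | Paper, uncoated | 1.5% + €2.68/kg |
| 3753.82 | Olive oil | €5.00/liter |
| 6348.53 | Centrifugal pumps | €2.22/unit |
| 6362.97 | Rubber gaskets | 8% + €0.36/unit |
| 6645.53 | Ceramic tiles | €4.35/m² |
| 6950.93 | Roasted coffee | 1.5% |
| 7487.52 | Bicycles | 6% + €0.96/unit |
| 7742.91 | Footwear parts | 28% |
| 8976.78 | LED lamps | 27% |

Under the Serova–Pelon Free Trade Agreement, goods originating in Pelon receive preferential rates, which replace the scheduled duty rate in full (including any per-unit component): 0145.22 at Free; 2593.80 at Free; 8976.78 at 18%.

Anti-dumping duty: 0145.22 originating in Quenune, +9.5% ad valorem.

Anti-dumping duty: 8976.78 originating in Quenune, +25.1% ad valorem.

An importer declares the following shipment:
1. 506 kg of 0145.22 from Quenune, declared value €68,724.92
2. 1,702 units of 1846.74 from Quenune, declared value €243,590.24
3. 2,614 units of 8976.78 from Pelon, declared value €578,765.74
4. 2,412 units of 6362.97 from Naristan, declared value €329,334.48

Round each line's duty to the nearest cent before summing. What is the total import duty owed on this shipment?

Line 1 (0145.22, Quenune, 506 kg, €68,724.92):
Base rate for 0145.22 is 2%.
0145.22 has an FTA preferential rate, but origin Quenune is not Pelon; base rate stands.
Additional duty on 0145.22 from Quenune: +9.5%. Applied ad valorem rate: 2% + 9.5% = 11.5%.
Duty = €68,724.92 × 11.5% = €7,903.37.
Line 2 (1846.74, Quenune, 1,702 units, €243,590.24):
Base rate for 1846.74 is 11.5%.
Duty = €243,590.24 × 11.5% = €28,012.88.
Line 3 (8976.78, Pelon, 2,614 units, €578,765.74):
Base rate for 8976.78 is 27%.
Origin Pelon qualifies under the Serova–Pelon agreement and 8976.78 is covered: preferential rate 18% applies instead.
The additional-duty order on 8976.78 targets Quenune, not Pelon; it does not apply.
Duty = €578,765.74 × 18% = €104,177.83.
Line 4 (6362.97, Naristan, 2,412 units, €329,334.48):
Base rate for 6362.97 is 8% + €0.36/unit.
Duty = €329,334.48 × 8% + 2,412 × €0.36 = €27,215.08.
Total = €7,903.37 + €28,012.88 + €104,177.83 + €27,215.08 = €167,309.16.

€167,309.16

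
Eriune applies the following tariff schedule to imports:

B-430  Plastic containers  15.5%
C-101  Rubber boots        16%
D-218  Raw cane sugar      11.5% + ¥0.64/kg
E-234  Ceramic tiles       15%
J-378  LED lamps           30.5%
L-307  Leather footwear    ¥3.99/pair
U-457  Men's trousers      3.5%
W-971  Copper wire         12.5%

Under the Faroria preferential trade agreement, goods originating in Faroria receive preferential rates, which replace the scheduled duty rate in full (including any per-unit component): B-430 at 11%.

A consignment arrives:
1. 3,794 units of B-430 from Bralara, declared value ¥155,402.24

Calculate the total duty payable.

Line 1 (B-430, Bralara, 3,794 units, ¥155,402.24):
Base rate for B-430 is 15.5%.
B-430 has an FTA preferential rate, but origin Bralara is not Faroria; base rate stands.
Duty = ¥155,402.24 × 15.5% = ¥24,087.35.

¥24,087.35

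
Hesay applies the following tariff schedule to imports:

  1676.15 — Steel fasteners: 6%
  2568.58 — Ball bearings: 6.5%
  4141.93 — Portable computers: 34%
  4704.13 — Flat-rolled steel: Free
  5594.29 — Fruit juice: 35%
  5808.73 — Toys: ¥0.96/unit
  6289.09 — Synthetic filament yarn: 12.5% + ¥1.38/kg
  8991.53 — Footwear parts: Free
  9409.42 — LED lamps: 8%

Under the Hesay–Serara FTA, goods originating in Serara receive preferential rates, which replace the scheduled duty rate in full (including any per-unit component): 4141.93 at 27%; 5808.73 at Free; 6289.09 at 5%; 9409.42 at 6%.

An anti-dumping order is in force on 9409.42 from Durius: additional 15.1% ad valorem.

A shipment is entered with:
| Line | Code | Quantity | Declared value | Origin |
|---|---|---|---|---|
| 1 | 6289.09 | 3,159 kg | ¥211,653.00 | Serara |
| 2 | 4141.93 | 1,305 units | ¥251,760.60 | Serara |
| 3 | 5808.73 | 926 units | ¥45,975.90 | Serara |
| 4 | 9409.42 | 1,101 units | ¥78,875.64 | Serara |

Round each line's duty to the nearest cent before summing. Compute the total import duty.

¥83,290.55

Line 1 (6289.09, Serara, 3,159 kg, ¥211,653.00):
Base rate for 6289.09 is 12.5% + ¥1.38/kg.
Origin Serara qualifies under the Hesay–Serara agreement and 6289.09 is covered: preferential rate 5% applies instead.
Duty = ¥211,653.00 × 5% = ¥10,582.65.
Line 2 (4141.93, Serara, 1,305 units, ¥251,760.60):
Base rate for 4141.93 is 34%.
Origin Serara qualifies under the Hesay–Serara agreement and 4141.93 is covered: preferential rate 27% applies instead.
Duty = ¥251,760.60 × 27% = ¥67,975.36.
Line 3 (5808.73, Serara, 926 units, ¥45,975.90):
Base rate for 5808.73 is ¥0.96/unit.
Origin Serara qualifies under the Hesay–Serara agreement and 5808.73 is covered: preferential rate Free applies instead.
Duty = ¥45,975.90 × 0% = ¥0.00.
Line 4 (9409.42, Serara, 1,101 units, ¥78,875.64):
Base rate for 9409.42 is 8%.
Origin Serara qualifies under the Hesay–Serara agreement and 9409.42 is covered: preferential rate 6% applies instead.
The additional-duty order on 9409.42 targets Durius, not Serara; it does not apply.
Duty = ¥78,875.64 × 6% = ¥4,732.54.
Total = ¥10,582.65 + ¥67,975.36 + ¥0.00 + ¥4,732.54 = ¥83,290.55.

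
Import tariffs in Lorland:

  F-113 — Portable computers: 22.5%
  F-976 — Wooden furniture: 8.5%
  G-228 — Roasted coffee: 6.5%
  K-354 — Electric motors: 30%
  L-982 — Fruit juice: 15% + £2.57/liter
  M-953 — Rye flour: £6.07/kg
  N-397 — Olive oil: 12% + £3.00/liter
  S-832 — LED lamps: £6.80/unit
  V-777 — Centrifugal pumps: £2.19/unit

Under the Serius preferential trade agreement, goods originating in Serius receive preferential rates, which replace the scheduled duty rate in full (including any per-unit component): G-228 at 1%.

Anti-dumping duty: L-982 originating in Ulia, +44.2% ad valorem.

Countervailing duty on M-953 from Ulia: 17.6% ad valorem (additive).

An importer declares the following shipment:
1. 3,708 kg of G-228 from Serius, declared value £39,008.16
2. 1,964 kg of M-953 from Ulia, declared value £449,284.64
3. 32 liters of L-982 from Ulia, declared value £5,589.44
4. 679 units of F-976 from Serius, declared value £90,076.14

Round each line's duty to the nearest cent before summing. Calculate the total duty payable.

Line 1 (G-228, Serius, 3,708 kg, £39,008.16):
Base rate for G-228 is 6.5%.
Origin Serius qualifies under the Lorland–Serius agreement and G-228 is covered: preferential rate 1% applies instead.
Duty = £39,008.16 × 1% = £390.08.
Line 2 (M-953, Ulia, 1,964 kg, £449,284.64):
Base rate for M-953 is £6.07/kg.
Additional duty on M-953 from Ulia: +17.6% ad valorem. Applied ad valorem rate = 17.6%.
Duty = £449,284.64 × 17.6% + 1,964 × £6.07 = £90,995.58.
Line 3 (L-982, Ulia, 32 liters, £5,589.44):
Base rate for L-982 is 15% + £2.57/liter.
Additional duty on L-982 from Ulia: +44.2%. Applied ad valorem rate: 15% + 44.2% = 59.2%.
Duty = £5,589.44 × 59.2% + 32 × £2.57 = £3,391.19.
Line 4 (F-976, Serius, 679 units, £90,076.14):
Base rate for F-976 is 8.5%.
Origin Serius is the FTA partner but F-976 is not on the preference list; base rate stands.
Duty = £90,076.14 × 8.5% = £7,656.47.
Total = £390.08 + £90,995.58 + £3,391.19 + £7,656.47 = £102,433.32.

£102,433.32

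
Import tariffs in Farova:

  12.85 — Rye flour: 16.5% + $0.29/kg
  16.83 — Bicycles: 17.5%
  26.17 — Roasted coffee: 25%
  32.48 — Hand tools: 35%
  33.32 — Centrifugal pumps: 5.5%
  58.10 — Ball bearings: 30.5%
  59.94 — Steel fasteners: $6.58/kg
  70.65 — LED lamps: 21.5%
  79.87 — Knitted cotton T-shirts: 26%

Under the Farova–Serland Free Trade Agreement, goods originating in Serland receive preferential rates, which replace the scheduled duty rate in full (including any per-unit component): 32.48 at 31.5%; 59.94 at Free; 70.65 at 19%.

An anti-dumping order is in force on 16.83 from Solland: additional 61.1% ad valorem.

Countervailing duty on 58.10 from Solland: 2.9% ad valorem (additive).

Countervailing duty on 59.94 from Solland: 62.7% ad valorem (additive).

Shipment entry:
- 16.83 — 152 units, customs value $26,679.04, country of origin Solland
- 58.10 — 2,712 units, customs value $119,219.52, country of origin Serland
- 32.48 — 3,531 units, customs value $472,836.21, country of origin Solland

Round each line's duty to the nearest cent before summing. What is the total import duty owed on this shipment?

Line 1 (16.83, Solland, 152 units, $26,679.04):
Base rate for 16.83 is 17.5%.
Additional duty on 16.83 from Solland: +61.1%. Applied ad valorem rate: 17.5% + 61.1% = 78.6%.
Duty = $26,679.04 × 78.6% = $20,969.73.
Line 2 (58.10, Serland, 2,712 units, $119,219.52):
Base rate for 58.10 is 30.5%.
Origin Serland is the FTA partner but 58.10 is not on the preference list; base rate stands.
The additional-duty order on 58.10 targets Solland, not Serland; it does not apply.
Duty = $119,219.52 × 30.5% = $36,361.95.
Line 3 (32.48, Solland, 3,531 units, $472,836.21):
Base rate for 32.48 is 35%.
32.48 has an FTA preferential rate, but origin Solland is not Serland; base rate stands.
Duty = $472,836.21 × 35% = $165,492.67.
Total = $20,969.73 + $36,361.95 + $165,492.67 = $222,824.35.

$222,824.35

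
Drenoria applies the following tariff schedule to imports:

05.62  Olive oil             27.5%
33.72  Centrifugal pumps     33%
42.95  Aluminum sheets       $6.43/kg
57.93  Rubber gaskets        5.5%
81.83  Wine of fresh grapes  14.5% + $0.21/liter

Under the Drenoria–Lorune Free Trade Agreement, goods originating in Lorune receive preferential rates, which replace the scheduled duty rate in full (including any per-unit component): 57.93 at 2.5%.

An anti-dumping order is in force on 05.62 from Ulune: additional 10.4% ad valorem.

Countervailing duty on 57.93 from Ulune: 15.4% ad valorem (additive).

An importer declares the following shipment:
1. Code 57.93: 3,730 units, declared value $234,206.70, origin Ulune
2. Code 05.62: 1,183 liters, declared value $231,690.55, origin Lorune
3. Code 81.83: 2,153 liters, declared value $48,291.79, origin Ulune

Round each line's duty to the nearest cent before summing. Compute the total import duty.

$120,118.54

Line 1 (57.93, Ulune, 3,730 units, $234,206.70):
Base rate for 57.93 is 5.5%.
57.93 has an FTA preferential rate, but origin Ulune is not Lorune; base rate stands.
Additional duty on 57.93 from Ulune: +15.4%. Applied ad valorem rate: 5.5% + 15.4% = 20.9%.
Duty = $234,206.70 × 20.9% = $48,949.20.
Line 2 (05.62, Lorune, 1,183 liters, $231,690.55):
Base rate for 05.62 is 27.5%.
Origin Lorune is the FTA partner but 05.62 is not on the preference list; base rate stands.
The additional-duty order on 05.62 targets Ulune, not Lorune; it does not apply.
Duty = $231,690.55 × 27.5% = $63,714.90.
Line 3 (81.83, Ulune, 2,153 liters, $48,291.79):
Base rate for 81.83 is 14.5% + $0.21/liter.
Duty = $48,291.79 × 14.5% + 2,153 × $0.21 = $7,454.44.
Total = $48,949.20 + $63,714.90 + $7,454.44 = $120,118.54.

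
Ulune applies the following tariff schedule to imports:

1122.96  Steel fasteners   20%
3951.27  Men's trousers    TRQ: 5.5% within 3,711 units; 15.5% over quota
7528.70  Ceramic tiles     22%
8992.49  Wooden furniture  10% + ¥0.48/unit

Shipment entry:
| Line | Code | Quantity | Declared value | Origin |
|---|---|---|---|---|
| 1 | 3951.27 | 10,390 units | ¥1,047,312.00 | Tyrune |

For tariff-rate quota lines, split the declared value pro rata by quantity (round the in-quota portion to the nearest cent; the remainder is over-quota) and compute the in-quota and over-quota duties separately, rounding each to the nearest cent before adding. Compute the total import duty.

Line 1 (3951.27, Tyrune, 10,390 units, ¥1,047,312.00):
Code 3951.27 is under a tariff-rate quota (threshold 3,711 units). In-quota: 3,711 units at 5.5%; over-quota: 6,679 units at 15.5%.
Pro-rata value split: in-quota = ¥1,047,312.00 × 3,711/10,390 = ¥374,068.80; over-quota = ¥1,047,312.00 − ¥374,068.80 = ¥673,243.20.
In-quota duty = ¥374,068.80 × 5.5% = ¥20,573.78. Over-quota duty = ¥673,243.20 × 15.5% = ¥104,352.70.
Line duty = ¥20,573.78 + ¥104,352.70 = ¥124,926.48.

¥124,926.48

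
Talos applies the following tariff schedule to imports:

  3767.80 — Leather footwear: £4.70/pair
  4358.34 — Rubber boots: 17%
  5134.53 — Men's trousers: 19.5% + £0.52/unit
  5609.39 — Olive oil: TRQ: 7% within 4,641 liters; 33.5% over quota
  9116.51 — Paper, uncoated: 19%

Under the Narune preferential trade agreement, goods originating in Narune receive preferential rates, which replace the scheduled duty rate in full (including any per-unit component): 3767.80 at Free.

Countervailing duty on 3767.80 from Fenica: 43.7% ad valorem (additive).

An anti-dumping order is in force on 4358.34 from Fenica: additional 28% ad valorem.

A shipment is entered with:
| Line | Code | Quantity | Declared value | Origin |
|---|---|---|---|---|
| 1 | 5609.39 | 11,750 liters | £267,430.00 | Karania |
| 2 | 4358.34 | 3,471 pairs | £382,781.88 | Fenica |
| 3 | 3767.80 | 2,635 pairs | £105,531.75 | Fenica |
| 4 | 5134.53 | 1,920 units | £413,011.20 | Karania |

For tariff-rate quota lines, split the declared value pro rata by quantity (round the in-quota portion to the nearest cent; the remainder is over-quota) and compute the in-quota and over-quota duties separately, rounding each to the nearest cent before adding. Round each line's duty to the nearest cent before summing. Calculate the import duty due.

£373,886.62

Line 1 (5609.39, Karania, 11,750 liters, £267,430.00):
Code 5609.39 is under a tariff-rate quota (threshold 4,641 liters). In-quota: 4,641 liters at 7%; over-quota: 7,109 liters at 33.5%.
Pro-rata value split: in-quota = £267,430.00 × 4,641/11,750 = £105,629.16; over-quota = £267,430.00 − £105,629.16 = £161,800.84.
In-quota duty = £105,629.16 × 7% = £7,394.04. Over-quota duty = £161,800.84 × 33.5% = £54,203.28.
Line duty = £7,394.04 + £54,203.28 = £61,597.32.
Line 2 (4358.34, Fenica, 3,471 pairs, £382,781.88):
Base rate for 4358.34 is 17%.
Additional duty on 4358.34 from Fenica: +28%. Applied ad valorem rate: 17% + 28% = 45%.
Duty = £382,781.88 × 45% = £172,251.85.
Line 3 (3767.80, Fenica, 2,635 pairs, £105,531.75):
Base rate for 3767.80 is £4.70/pair.
3767.80 has an FTA preferential rate, but origin Fenica is not Narune; base rate stands.
Additional duty on 3767.80 from Fenica: +43.7% ad valorem. Applied ad valorem rate = 43.7%.
Duty = £105,531.75 × 43.7% + 2,635 × £4.70 = £58,501.87.
Line 4 (5134.53, Karania, 1,920 units, £413,011.20):
Base rate for 5134.53 is 19.5% + £0.52/unit.
Duty = £413,011.20 × 19.5% + 1,920 × £0.52 = £81,535.58.
Total = £61,597.32 + £172,251.85 + £58,501.87 + £81,535.58 = £373,886.62.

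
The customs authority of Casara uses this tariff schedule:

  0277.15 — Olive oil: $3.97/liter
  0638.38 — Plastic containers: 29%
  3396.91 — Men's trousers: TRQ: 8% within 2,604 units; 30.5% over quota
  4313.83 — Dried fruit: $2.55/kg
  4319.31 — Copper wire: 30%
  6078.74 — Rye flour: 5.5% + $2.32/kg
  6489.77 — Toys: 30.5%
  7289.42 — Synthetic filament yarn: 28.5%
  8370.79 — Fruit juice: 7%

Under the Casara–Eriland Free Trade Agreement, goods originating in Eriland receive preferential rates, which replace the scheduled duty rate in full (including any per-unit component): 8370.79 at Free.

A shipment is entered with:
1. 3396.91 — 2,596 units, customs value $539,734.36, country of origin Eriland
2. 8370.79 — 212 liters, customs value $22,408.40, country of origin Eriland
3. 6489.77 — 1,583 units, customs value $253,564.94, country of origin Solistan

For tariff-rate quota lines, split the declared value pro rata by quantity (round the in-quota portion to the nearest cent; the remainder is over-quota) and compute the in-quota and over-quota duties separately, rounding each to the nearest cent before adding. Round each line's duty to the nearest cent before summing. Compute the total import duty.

Line 1 (3396.91, Eriland, 2,596 units, $539,734.36):
Code 3396.91 is under a tariff-rate quota (threshold 2,604 units). Quantity 2,596 units is within the quota, so the in-quota rate 8% applies to the full value.
Duty = $539,734.36 × 8% = $43,178.75.
Line 2 (8370.79, Eriland, 212 liters, $22,408.40):
Base rate for 8370.79 is 7%.
Origin Eriland qualifies under the Casara–Eriland agreement and 8370.79 is covered: preferential rate Free applies instead.
Duty = $22,408.40 × 0% = $0.00.
Line 3 (6489.77, Solistan, 1,583 units, $253,564.94):
Base rate for 6489.77 is 30.5%.
Duty = $253,564.94 × 30.5% = $77,337.31.
Total = $43,178.75 + $0.00 + $77,337.31 = $120,516.06.

$120,516.06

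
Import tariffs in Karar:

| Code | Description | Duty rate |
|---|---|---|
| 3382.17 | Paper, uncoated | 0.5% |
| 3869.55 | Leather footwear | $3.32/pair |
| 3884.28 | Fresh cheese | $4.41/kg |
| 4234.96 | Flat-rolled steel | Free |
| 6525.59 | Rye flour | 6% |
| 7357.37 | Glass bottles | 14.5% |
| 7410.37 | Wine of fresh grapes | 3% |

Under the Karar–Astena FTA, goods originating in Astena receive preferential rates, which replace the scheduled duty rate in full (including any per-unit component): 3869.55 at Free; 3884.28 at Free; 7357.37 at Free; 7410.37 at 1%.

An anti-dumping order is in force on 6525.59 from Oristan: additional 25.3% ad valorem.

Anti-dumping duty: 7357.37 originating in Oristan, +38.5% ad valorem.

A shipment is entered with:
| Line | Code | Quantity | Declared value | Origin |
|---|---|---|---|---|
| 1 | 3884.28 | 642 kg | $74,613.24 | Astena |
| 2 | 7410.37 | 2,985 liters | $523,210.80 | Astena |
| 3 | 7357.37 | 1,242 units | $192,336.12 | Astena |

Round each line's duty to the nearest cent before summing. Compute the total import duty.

$5,232.11

Line 1 (3884.28, Astena, 642 kg, $74,613.24):
Base rate for 3884.28 is $4.41/kg.
Origin Astena qualifies under the Karar–Astena agreement and 3884.28 is covered: preferential rate Free applies instead.
Duty = $74,613.24 × 0% = $0.00.
Line 2 (7410.37, Astena, 2,985 liters, $523,210.80):
Base rate for 7410.37 is 3%.
Origin Astena qualifies under the Karar–Astena agreement and 7410.37 is covered: preferential rate 1% applies instead.
Duty = $523,210.80 × 1% = $5,232.11.
Line 3 (7357.37, Astena, 1,242 units, $192,336.12):
Base rate for 7357.37 is 14.5%.
Origin Astena qualifies under the Karar–Astena agreement and 7357.37 is covered: preferential rate Free applies instead.
The additional-duty order on 7357.37 targets Oristan, not Astena; it does not apply.
Duty = $192,336.12 × 0% = $0.00.
Total = $0.00 + $5,232.11 + $0.00 = $5,232.11.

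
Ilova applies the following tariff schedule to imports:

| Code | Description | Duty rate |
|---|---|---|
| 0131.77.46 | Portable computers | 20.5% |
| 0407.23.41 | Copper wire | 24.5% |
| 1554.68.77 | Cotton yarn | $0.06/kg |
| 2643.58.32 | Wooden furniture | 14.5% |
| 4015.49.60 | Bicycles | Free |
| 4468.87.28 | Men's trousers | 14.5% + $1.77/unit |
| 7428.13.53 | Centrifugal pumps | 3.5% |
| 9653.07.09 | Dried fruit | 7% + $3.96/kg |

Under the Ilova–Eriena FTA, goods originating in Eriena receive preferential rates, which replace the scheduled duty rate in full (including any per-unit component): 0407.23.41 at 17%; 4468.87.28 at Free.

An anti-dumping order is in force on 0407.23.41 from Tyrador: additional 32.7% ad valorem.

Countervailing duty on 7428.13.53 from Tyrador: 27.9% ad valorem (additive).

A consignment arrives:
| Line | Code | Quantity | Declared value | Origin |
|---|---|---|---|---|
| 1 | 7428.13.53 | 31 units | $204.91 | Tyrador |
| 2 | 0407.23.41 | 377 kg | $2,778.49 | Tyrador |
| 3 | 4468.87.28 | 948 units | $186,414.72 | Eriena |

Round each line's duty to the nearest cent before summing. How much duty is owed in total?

Line 1 (7428.13.53, Tyrador, 31 units, $204.91):
Base rate for 7428.13.53 is 3.5%.
Additional duty on 7428.13.53 from Tyrador: +27.9%. Applied ad valorem rate: 3.5% + 27.9% = 31.4%.
Duty = $204.91 × 31.4% = $64.34.
Line 2 (0407.23.41, Tyrador, 377 kg, $2,778.49):
Base rate for 0407.23.41 is 24.5%.
0407.23.41 has an FTA preferential rate, but origin Tyrador is not Eriena; base rate stands.
Additional duty on 0407.23.41 from Tyrador: +32.7%. Applied ad valorem rate: 24.5% + 32.7% = 57.2%.
Duty = $2,778.49 × 57.2% = $1,589.30.
Line 3 (4468.87.28, Eriena, 948 units, $186,414.72):
Base rate for 4468.87.28 is 14.5% + $1.77/unit.
Origin Eriena qualifies under the Ilova–Eriena agreement and 4468.87.28 is covered: preferential rate Free applies instead.
Duty = $186,414.72 × 0% = $0.00.
Total = $64.34 + $1,589.30 + $0.00 = $1,653.64.

$1,653.64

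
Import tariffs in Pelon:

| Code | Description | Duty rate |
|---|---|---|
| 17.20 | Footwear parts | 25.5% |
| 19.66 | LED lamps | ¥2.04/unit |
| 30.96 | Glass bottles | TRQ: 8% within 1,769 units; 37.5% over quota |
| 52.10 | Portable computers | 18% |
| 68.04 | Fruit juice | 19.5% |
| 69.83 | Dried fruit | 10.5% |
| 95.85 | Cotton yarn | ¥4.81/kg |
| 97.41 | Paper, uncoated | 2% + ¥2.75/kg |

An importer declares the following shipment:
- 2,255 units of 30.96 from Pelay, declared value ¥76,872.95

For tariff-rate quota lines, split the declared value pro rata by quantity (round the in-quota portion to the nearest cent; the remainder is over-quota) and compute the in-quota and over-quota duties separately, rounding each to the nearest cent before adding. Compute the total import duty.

¥11,037.32

Line 1 (30.96, Pelay, 2,255 units, ¥76,872.95):
Code 30.96 is under a tariff-rate quota (threshold 1,769 units). In-quota: 1,769 units at 8%; over-quota: 486 units at 37.5%.
Pro-rata value split: in-quota = ¥76,872.95 × 1,769/2,255 = ¥60,305.21; over-quota = ¥76,872.95 − ¥60,305.21 = ¥16,567.74.
In-quota duty = ¥60,305.21 × 8% = ¥4,824.42. Over-quota duty = ¥16,567.74 × 37.5% = ¥6,212.90.
Line duty = ¥4,824.42 + ¥6,212.90 = ¥11,037.32.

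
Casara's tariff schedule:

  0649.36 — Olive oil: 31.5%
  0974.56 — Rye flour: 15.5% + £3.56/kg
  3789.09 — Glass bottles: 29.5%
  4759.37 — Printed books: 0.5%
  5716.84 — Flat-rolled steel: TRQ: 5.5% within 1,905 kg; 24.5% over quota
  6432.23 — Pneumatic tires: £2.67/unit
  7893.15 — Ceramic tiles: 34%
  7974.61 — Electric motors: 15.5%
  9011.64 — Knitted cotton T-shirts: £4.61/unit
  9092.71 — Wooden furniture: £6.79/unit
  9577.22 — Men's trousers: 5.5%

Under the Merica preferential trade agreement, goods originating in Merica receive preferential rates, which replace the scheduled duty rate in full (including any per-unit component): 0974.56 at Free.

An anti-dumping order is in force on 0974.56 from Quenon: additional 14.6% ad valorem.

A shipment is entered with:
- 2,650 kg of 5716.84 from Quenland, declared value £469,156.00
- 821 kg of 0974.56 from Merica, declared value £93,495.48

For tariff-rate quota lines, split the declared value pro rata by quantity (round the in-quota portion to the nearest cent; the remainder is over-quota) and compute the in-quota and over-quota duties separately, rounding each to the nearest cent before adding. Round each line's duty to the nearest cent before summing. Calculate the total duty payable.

£50,863.60

Line 1 (5716.84, Quenland, 2,650 kg, £469,156.00):
Code 5716.84 is under a tariff-rate quota (threshold 1,905 kg). In-quota: 1,905 kg at 5.5%; over-quota: 745 kg at 24.5%.
Pro-rata value split: in-quota = £469,156.00 × 1,905/2,650 = £337,261.20; over-quota = £469,156.00 − £337,261.20 = £131,894.80.
In-quota duty = £337,261.20 × 5.5% = £18,549.37. Over-quota duty = £131,894.80 × 24.5% = £32,314.23.
Line duty = £18,549.37 + £32,314.23 = £50,863.60.
Line 2 (0974.56, Merica, 821 kg, £93,495.48):
Base rate for 0974.56 is 15.5% + £3.56/kg.
Origin Merica qualifies under the Casara–Merica agreement and 0974.56 is covered: preferential rate Free applies instead.
The additional-duty order on 0974.56 targets Quenon, not Merica; it does not apply.
Duty = £93,495.48 × 0% = £0.00.
Total = £50,863.60 + £0.00 = £50,863.60.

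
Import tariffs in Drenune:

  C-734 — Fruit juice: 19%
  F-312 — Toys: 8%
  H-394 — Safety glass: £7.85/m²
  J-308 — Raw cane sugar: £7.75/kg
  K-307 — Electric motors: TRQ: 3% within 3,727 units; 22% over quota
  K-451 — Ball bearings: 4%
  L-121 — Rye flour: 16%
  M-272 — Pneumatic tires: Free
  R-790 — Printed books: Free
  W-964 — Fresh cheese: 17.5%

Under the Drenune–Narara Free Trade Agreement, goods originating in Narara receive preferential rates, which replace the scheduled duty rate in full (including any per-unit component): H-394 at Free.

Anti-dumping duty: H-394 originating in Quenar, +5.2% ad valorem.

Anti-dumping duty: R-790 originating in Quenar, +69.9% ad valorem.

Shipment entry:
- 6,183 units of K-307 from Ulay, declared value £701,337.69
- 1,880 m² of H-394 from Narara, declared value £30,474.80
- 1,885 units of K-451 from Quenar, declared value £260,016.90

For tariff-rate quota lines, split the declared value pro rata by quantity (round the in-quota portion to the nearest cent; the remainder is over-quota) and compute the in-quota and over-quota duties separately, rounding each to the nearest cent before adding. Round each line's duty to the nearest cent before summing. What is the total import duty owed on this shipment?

£84,371.79

Line 1 (K-307, Ulay, 6,183 units, £701,337.69):
Code K-307 is under a tariff-rate quota (threshold 3,727 units). In-quota: 3,727 units at 3%; over-quota: 2,456 units at 22%.
Pro-rata value split: in-quota = £701,337.69 × 3,727/6,183 = £422,753.61; over-quota = £701,337.69 − £422,753.61 = £278,584.08.
In-quota duty = £422,753.61 × 3% = £12,682.61. Over-quota duty = £278,584.08 × 22% = £61,288.50.
Line duty = £12,682.61 + £61,288.50 = £73,971.11.
Line 2 (H-394, Narara, 1,880 m², £30,474.80):
Base rate for H-394 is £7.85/m².
Origin Narara qualifies under the Drenune–Narara agreement and H-394 is covered: preferential rate Free applies instead.
The additional-duty order on H-394 targets Quenar, not Narara; it does not apply.
Duty = £30,474.80 × 0% = £0.00.
Line 3 (K-451, Quenar, 1,885 units, £260,016.90):
Base rate for K-451 is 4%.
Duty = £260,016.90 × 4% = £10,400.68.
Total = £73,971.11 + £0.00 + £10,400.68 = £84,371.79.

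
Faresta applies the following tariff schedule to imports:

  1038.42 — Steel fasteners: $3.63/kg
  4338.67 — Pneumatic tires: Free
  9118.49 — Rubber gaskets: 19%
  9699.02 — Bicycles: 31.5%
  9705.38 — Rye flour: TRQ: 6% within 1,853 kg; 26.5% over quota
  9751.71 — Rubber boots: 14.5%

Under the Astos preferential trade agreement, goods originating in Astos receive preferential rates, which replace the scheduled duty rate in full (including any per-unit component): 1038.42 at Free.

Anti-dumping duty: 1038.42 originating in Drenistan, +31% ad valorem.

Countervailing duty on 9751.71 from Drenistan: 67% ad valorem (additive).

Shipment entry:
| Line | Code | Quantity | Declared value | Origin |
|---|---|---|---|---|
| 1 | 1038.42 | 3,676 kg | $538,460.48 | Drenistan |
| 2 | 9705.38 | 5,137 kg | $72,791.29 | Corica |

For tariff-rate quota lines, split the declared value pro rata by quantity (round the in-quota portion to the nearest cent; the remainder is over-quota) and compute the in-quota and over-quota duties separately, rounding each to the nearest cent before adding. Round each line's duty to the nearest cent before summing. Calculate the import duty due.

$194,173.63

Line 1 (1038.42, Drenistan, 3,676 kg, $538,460.48):
Base rate for 1038.42 is $3.63/kg.
1038.42 has an FTA preferential rate, but origin Drenistan is not Astos; base rate stands.
Additional duty on 1038.42 from Drenistan: +31% ad valorem. Applied ad valorem rate = 31%.
Duty = $538,460.48 × 31% + 3,676 × $3.63 = $180,266.63.
Line 2 (9705.38, Corica, 5,137 kg, $72,791.29):
Code 9705.38 is under a tariff-rate quota (threshold 1,853 kg). In-quota: 1,853 kg at 6%; over-quota: 3,284 kg at 26.5%.
Pro-rata value split: in-quota = $72,791.29 × 1,853/5,137 = $26,257.01; over-quota = $72,791.29 − $26,257.01 = $46,534.28.
In-quota duty = $26,257.01 × 6% = $1,575.42. Over-quota duty = $46,534.28 × 26.5% = $12,331.58.
Line duty = $1,575.42 + $12,331.58 = $13,907.00.
Total = $180,266.63 + $13,907.00 = $194,173.63.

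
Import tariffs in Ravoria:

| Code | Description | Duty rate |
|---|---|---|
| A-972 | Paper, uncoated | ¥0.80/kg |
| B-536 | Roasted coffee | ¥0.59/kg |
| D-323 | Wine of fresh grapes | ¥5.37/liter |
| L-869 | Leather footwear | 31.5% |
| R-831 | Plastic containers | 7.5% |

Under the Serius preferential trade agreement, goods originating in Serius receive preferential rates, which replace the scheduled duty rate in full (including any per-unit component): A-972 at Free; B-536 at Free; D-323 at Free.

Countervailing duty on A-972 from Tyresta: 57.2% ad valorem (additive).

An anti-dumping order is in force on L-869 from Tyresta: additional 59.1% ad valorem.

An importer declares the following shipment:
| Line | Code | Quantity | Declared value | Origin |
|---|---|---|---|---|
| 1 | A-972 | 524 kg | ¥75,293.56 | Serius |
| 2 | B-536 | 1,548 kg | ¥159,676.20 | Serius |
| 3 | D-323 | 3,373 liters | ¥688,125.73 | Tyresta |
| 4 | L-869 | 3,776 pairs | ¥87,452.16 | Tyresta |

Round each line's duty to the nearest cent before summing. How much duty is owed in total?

Line 1 (A-972, Serius, 524 kg, ¥75,293.56):
Base rate for A-972 is ¥0.80/kg.
Origin Serius qualifies under the Ravoria–Serius agreement and A-972 is covered: preferential rate Free applies instead.
The additional-duty order on A-972 targets Tyresta, not Serius; it does not apply.
Duty = ¥75,293.56 × 0% = ¥0.00.
Line 2 (B-536, Serius, 1,548 kg, ¥159,676.20):
Base rate for B-536 is ¥0.59/kg.
Origin Serius qualifies under the Ravoria–Serius agreement and B-536 is covered: preferential rate Free applies instead.
Duty = ¥159,676.20 × 0% = ¥0.00.
Line 3 (D-323, Tyresta, 3,373 liters, ¥688,125.73):
Base rate for D-323 is ¥5.37/liter.
D-323 has an FTA preferential rate, but origin Tyresta is not Serius; base rate stands.
Duty = 3,373 × ¥5.37 = ¥18,113.01.
Line 4 (L-869, Tyresta, 3,776 pairs, ¥87,452.16):
Base rate for L-869 is 31.5%.
Additional duty on L-869 from Tyresta: +59.1%. Applied ad valorem rate: 31.5% + 59.1% = 90.6%.
Duty = ¥87,452.16 × 90.6% = ¥79,231.66.
Total = ¥0.00 + ¥0.00 + ¥18,113.01 + ¥79,231.66 = ¥97,344.67.

¥97,344.67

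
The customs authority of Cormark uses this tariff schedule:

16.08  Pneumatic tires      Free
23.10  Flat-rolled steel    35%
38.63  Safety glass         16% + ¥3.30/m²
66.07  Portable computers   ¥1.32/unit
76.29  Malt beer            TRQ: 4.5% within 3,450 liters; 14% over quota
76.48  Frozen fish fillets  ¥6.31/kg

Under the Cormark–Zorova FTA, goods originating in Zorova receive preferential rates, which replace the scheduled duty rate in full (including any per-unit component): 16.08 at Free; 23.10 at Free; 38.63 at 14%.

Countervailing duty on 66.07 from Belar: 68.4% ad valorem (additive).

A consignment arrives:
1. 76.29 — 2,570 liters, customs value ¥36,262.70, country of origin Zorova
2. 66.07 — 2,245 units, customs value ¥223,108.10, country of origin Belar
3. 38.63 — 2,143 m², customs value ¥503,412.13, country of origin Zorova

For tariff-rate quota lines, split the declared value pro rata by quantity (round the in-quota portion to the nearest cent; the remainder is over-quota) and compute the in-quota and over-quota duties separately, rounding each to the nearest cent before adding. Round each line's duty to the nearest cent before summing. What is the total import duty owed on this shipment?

Line 1 (76.29, Zorova, 2,570 liters, ¥36,262.70):
Code 76.29 is under a tariff-rate quota (threshold 3,450 liters). Quantity 2,570 liters is within the quota, so the in-quota rate 4.5% applies to the full value.
Duty = ¥36,262.70 × 4.5% = ¥1,631.82.
Line 2 (66.07, Belar, 2,245 units, ¥223,108.10):
Base rate for 66.07 is ¥1.32/unit.
Additional duty on 66.07 from Belar: +68.4% ad valorem. Applied ad valorem rate = 68.4%.
Duty = ¥223,108.10 × 68.4% + 2,245 × ¥1.32 = ¥155,569.34.
Line 3 (38.63, Zorova, 2,143 m², ¥503,412.13):
Base rate for 38.63 is 16% + ¥3.30/m².
Origin Zorova qualifies under the Cormark–Zorova agreement and 38.63 is covered: preferential rate 14% applies instead.
Duty = ¥503,412.13 × 14% = ¥70,477.70.
Total = ¥1,631.82 + ¥155,569.34 + ¥70,477.70 = ¥227,678.86.

¥227,678.86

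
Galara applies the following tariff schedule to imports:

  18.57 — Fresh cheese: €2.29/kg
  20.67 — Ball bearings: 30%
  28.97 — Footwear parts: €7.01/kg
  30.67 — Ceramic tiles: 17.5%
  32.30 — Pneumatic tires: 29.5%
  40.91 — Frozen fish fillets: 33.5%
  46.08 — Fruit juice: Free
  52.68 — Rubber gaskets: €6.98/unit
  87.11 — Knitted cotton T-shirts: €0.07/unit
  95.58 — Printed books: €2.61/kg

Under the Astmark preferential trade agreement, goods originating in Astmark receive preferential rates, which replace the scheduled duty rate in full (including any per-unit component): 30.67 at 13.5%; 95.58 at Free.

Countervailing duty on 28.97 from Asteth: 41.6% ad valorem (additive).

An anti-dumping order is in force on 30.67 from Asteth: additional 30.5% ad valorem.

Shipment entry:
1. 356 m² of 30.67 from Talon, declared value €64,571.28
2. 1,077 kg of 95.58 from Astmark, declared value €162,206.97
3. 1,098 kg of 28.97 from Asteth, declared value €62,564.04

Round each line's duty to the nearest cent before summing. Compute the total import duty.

€45,023.59

Line 1 (30.67, Talon, 356 m², €64,571.28):
Base rate for 30.67 is 17.5%.
30.67 has an FTA preferential rate, but origin Talon is not Astmark; base rate stands.
The additional-duty order on 30.67 targets Asteth, not Talon; it does not apply.
Duty = €64,571.28 × 17.5% = €11,299.97.
Line 2 (95.58, Astmark, 1,077 kg, €162,206.97):
Base rate for 95.58 is €2.61/kg.
Origin Astmark qualifies under the Galara–Astmark agreement and 95.58 is covered: preferential rate Free applies instead.
Duty = €162,206.97 × 0% = €0.00.
Line 3 (28.97, Asteth, 1,098 kg, €62,564.04):
Base rate for 28.97 is €7.01/kg.
Additional duty on 28.97 from Asteth: +41.6% ad valorem. Applied ad valorem rate = 41.6%.
Duty = €62,564.04 × 41.6% + 1,098 × €7.01 = €33,723.62.
Total = €11,299.97 + €0.00 + €33,723.62 = €45,023.59.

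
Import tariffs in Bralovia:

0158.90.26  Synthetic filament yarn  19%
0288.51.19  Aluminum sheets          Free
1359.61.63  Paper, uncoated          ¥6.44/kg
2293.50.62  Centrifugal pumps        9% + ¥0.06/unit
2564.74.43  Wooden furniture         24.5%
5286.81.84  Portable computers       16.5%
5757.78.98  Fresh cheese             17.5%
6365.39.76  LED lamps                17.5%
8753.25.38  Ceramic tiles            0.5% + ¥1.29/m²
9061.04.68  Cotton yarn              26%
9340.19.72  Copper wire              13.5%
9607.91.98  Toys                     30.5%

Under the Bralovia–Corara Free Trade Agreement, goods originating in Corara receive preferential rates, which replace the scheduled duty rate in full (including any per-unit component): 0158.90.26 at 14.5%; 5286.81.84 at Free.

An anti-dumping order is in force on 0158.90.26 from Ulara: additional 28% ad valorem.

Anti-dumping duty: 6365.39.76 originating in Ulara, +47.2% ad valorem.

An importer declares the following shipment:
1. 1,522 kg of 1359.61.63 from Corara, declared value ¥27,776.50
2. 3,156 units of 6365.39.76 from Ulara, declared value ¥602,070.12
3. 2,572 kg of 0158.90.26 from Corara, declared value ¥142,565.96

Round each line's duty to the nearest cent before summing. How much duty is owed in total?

Line 1 (1359.61.63, Corara, 1,522 kg, ¥27,776.50):
Base rate for 1359.61.63 is ¥6.44/kg.
Origin Corara is the FTA partner but 1359.61.63 is not on the preference list; base rate stands.
Duty = 1,522 × ¥6.44 = ¥9,801.68.
Line 2 (6365.39.76, Ulara, 3,156 units, ¥602,070.12):
Base rate for 6365.39.76 is 17.5%.
Additional duty on 6365.39.76 from Ulara: +47.2%. Applied ad valorem rate: 17.5% + 47.2% = 64.7%.
Duty = ¥602,070.12 × 64.7% = ¥389,539.37.
Line 3 (0158.90.26, Corara, 2,572 kg, ¥142,565.96):
Base rate for 0158.90.26 is 19%.
Origin Corara qualifies under the Bralovia–Corara agreement and 0158.90.26 is covered: preferential rate 14.5% applies instead.
The additional-duty order on 0158.90.26 targets Ulara, not Corara; it does not apply.
Duty = ¥142,565.96 × 14.5% = ¥20,672.06.
Total = ¥9,801.68 + ¥389,539.37 + ¥20,672.06 = ¥420,013.11.

¥420,013.11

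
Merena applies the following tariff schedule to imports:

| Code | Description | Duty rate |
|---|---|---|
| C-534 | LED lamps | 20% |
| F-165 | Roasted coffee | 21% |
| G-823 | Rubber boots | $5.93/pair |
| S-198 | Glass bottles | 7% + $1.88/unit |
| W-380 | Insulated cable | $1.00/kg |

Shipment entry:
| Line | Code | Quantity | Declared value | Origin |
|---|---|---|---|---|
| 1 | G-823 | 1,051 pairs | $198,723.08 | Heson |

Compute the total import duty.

Line 1 (G-823, Heson, 1,051 pairs, $198,723.08):
Base rate for G-823 is $5.93/pair.
Duty = 1,051 × $5.93 = $6,232.43.

$6,232.43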